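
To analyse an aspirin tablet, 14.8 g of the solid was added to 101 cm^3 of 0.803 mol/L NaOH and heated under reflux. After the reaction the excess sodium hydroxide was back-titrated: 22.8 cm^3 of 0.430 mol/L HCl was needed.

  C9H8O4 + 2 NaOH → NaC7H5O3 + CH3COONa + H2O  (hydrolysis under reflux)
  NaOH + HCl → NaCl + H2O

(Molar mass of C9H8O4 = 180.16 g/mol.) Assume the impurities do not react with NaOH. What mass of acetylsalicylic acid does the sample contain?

n(NaOH) added = 0.101 × 0.803 = 0.0811 mol
n(HCl) used in back-titration = 0.0228 × 0.430 = 9.80 × 10^-3 mol
n(NaOH) left over = 9.80 × 10^-3 mol (1:1 ratio)
n(NaOH) consumed by analyte = 0.0811 − 9.80 × 10^-3 = 0.0713 mol
From the 1:2 ratio, n(C9H8O4) = 1/2 × 0.0713 = 0.0356 mol
mass of C9H8O4 = 0.0356 × 180.16 = 6.42 g

6.42 g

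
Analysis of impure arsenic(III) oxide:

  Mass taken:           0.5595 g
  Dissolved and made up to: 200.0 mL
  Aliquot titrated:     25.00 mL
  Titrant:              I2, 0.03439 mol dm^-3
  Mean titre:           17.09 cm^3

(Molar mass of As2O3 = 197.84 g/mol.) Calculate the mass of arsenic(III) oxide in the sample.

As2O3 + 2 I2 + 2 H2O → As2O5 + 4 HI
n(I2) per titration = 0.01709 × 0.03439 = 5.877 × 10^-4 mol
From the 1:2 ratio, n(As2O3) in each aliquot = 1/2 × 5.877 × 10^-4 = 2.939 × 10^-4 mol
n(As2O3) in the whole flask = 2.939 × 10^-4 × 200.0/25.00 = 2.351 × 10^-3 mol
mass of As2O3 = 2.351 × 10^-3 × 197.84 = 0.4651 g

0.4651 g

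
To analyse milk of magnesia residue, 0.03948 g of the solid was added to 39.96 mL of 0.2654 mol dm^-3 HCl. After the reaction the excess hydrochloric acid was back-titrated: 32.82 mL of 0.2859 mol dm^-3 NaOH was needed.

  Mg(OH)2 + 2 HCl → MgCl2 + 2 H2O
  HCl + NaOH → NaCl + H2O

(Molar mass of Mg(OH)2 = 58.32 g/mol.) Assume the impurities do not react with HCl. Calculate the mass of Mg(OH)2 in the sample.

0.03564 g

n(HCl) added = 0.03996 × 0.2654 = 0.01061 mol
n(NaOH) used in back-titration = 0.03282 × 0.2859 = 9.383 × 10^-3 mol
n(HCl) left over = 9.383 × 10^-3 mol (1:1 ratio)
n(HCl) consumed by analyte = 0.01061 − 9.383 × 10^-3 = 1.222 × 10^-3 mol
From the 1:2 ratio, n(Mg(OH)2) = 1/2 × 1.222 × 10^-3 = 6.111 × 10^-4 mol
mass of Mg(OH)2 = 6.111 × 10^-4 × 58.32 = 0.03564 g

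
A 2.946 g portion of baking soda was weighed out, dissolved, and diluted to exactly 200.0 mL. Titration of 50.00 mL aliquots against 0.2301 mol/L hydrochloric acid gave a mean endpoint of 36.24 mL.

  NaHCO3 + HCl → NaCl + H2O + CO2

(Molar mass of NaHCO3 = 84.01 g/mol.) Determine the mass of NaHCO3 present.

2.802 g

n(HCl) per titration = 0.03624 × 0.2301 = 8.339 × 10^-3 mol
n(NaHCO3) in each aliquot = 8.339 × 10^-3 mol (1:1 ratio)
n(NaHCO3) in the whole flask = 8.339 × 10^-3 × 200.0/50.00 = 0.03336 mol
mass of NaHCO3 = 0.03336 × 84.01 = 2.802 g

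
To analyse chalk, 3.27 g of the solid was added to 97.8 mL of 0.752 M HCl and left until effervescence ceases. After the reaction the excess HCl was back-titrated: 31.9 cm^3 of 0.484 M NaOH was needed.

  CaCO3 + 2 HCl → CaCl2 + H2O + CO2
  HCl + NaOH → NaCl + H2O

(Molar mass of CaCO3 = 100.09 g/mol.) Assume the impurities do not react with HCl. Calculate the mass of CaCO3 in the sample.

n(HCl) added = 0.0978 × 0.752 = 0.0735 mol
n(NaOH) used in back-titration = 0.0319 × 0.484 = 0.0154 mol
n(HCl) left over = 0.0154 mol (1:1 ratio)
n(HCl) consumed by analyte = 0.0735 − 0.0154 = 0.0581 mol
From the 1:2 ratio, n(CaCO3) = 1/2 × 0.0581 = 0.0291 mol
mass of CaCO3 = 0.0291 × 100.09 = 2.91 g

2.91 g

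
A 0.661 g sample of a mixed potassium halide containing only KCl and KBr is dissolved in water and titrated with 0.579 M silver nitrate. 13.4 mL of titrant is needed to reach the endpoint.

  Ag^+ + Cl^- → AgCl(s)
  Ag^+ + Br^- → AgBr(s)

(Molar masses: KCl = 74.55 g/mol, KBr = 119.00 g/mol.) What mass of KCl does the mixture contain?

n(AgNO3) = 0.0134 × 0.579 = 7.76 × 10^-3 mol
Let x = n(KCl), y = n(KBr).
Titrant: 1x + 1y = 7.76 × 10^-3;  mass: 74.55x + 119.00y = 0.661
Solving, x = 5.90 × 10^-3 mol, y = 1.86 × 10^-3 mol
mass of KCl = 5.90 × 10^-3 × 74.55 = 0.440 g

0.440 g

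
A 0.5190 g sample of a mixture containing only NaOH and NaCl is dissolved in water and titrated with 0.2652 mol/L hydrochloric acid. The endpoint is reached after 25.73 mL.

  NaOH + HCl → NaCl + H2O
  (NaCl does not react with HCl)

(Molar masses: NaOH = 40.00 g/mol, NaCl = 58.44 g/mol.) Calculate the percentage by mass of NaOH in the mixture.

n(HCl) = 0.02573 × 0.2652 = 6.824 × 10^-3 mol
Let x = n(NaOH), y = n(NaCl).
Titrant: 1x = 6.824 × 10^-3;  mass: 40.00x + 58.44y = 0.5190
Solving, x = 6.824 × 10^-3 mol, y = 4.210 × 10^-3 mol
mass of NaOH = 6.824 × 10^-3 × 40.00 = 0.2729 g
% NaOH = 0.2729 / 0.5190 × 100 = 52.59 %

52.59 %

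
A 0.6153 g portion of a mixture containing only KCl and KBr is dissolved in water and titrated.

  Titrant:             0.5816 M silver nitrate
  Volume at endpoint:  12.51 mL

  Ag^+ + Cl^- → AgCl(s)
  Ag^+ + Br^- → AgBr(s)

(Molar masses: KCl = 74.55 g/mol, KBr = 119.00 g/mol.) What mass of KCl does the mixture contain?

0.4202 g

n(AgNO3) = 0.01251 × 0.5816 = 7.276 × 10^-3 mol
Let x = n(KCl), y = n(KBr).
Titrant: 1x + 1y = 7.276 × 10^-3;  mass: 74.55x + 119.00y = 0.6153
Solving, x = 5.636 × 10^-3 mol, y = 1.640 × 10^-3 mol
mass of KCl = 5.636 × 10^-3 × 74.55 = 0.4202 g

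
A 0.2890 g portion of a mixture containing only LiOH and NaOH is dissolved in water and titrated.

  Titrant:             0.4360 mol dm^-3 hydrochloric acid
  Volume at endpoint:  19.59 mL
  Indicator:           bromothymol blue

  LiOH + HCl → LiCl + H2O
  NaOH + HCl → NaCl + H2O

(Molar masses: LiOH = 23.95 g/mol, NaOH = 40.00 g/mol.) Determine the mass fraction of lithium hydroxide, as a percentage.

n(HCl) = 0.01959 × 0.4360 = 8.541 × 10^-3 mol
Let x = n(LiOH), y = n(NaOH).
Titrant: 1x + 1y = 8.541 × 10^-3;  mass: 23.95x + 40.00y = 0.2890
Solving, x = 3.280 × 10^-3 mol, y = 5.261 × 10^-3 mol
mass of LiOH = 3.280 × 10^-3 × 23.95 = 0.07856 g
% LiOH = 0.07856 / 0.2890 × 100 = 27.18 %

27.18 %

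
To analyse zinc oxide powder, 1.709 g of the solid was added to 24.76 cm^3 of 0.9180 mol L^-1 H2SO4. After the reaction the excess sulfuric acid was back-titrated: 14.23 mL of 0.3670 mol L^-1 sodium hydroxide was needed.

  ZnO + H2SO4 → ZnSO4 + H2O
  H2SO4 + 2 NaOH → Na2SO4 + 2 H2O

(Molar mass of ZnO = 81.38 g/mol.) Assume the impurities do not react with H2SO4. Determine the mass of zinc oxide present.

1.637 g

n(H2SO4) added = 0.02476 × 0.9180 = 0.02273 mol
n(NaOH) used in back-titration = 0.01423 × 0.3670 = 5.222 × 10^-3 mol
From the 1:2 ratio, n(H2SO4) left over = 1/2 × 5.222 × 10^-3 = 2.611 × 10^-3 mol
n(H2SO4) consumed by analyte = 0.02273 − 2.611 × 10^-3 = 0.02012 mol
n(ZnO) = 0.02012 mol (1:1 ratio)
mass of ZnO = 0.02012 × 81.38 = 1.637 g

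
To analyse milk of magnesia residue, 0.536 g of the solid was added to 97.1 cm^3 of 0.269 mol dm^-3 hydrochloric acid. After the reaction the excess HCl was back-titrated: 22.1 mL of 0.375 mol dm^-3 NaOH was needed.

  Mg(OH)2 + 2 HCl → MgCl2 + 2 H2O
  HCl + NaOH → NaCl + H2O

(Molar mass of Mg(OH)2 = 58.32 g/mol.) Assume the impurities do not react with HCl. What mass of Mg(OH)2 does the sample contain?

0.520 g

n(HCl) added = 0.0971 × 0.269 = 0.0261 mol
n(NaOH) used in back-titration = 0.0221 × 0.375 = 8.29 × 10^-3 mol
n(HCl) left over = 8.29 × 10^-3 mol (1:1 ratio)
n(HCl) consumed by analyte = 0.0261 − 8.29 × 10^-3 = 0.0178 mol
From the 1:2 ratio, n(Mg(OH)2) = 1/2 × 0.0178 = 8.92 × 10^-3 mol
mass of Mg(OH)2 = 8.92 × 10^-3 × 58.32 = 0.520 g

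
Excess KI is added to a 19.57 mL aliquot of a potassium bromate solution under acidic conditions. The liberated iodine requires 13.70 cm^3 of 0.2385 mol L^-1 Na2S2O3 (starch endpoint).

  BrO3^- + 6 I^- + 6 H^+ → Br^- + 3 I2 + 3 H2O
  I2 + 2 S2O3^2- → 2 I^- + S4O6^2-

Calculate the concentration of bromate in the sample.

n(S2O3^2-) = 0.01370 × 0.2385 = 3.267 × 10^-3 mol
n(I2) = n(S2O3^2-)/2 = 1.634 × 10^-3 mol
From the 1:3 ratio, n(BrO3^-) in the aliquot = 1/3 × 1.634 × 10^-3 = 5.446 × 10^-4 mol
[BrO3^-] = 5.446 × 10^-4 / 0.01957 = 0.02783 mol/L

0.02783 mol/L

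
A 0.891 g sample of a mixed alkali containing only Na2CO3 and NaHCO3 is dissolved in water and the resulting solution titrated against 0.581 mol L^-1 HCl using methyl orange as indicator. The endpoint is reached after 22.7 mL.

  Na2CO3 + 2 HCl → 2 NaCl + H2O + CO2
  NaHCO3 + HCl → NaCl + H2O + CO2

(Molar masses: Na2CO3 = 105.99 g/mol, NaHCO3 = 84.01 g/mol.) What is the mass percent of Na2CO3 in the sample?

n(HCl) = 0.0227 × 0.581 = 0.0132 mol
Let x = n(Na2CO3), y = n(NaHCO3).
Titrant: 2x + 1y = 0.0132;  mass: 105.99x + 84.01y = 0.891
Solving, x = 3.50 × 10^-3 mol, y = 6.19 × 10^-3 mol
mass of Na2CO3 = 3.50 × 10^-3 × 105.99 = 0.371 g
% Na2CO3 = 0.371 / 0.891 × 100 = 41.6 %

41.6 %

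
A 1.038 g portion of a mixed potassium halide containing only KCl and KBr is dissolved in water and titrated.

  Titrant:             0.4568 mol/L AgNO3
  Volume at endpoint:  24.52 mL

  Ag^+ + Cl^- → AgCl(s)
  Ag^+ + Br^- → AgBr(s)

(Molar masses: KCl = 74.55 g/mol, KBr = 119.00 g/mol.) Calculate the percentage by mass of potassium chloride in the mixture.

47.65 %

n(AgNO3) = 0.02452 × 0.4568 = 0.01120 mol
Let x = n(KCl), y = n(KBr).
Titrant: 1x + 1y = 0.01120;  mass: 74.55x + 119.00y = 1.038
Solving, x = 6.634 × 10^-3 mol, y = 4.567 × 10^-3 mol
mass of KCl = 6.634 × 10^-3 × 74.55 = 0.4946 g
% KCl = 0.4946 / 1.038 × 100 = 47.65 %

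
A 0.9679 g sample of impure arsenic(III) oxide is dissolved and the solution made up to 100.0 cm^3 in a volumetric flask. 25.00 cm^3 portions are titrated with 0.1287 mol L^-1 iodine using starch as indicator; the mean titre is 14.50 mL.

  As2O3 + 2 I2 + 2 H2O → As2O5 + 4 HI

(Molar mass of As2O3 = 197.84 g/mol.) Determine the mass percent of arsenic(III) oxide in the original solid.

76.29 %

n(I2) per titration = 0.01450 × 0.1287 = 1.866 × 10^-3 mol
From the 1:2 ratio, n(As2O3) in each aliquot = 1/2 × 1.866 × 10^-3 = 9.331 × 10^-4 mol
n(As2O3) in the whole flask = 9.331 × 10^-4 × 100.0/25.00 = 3.732 × 10^-3 mol
mass of As2O3 = 3.732 × 10^-3 × 197.84 = 0.7384 g
% As2O3 = 0.7384 / 0.9679 × 100 = 76.29 %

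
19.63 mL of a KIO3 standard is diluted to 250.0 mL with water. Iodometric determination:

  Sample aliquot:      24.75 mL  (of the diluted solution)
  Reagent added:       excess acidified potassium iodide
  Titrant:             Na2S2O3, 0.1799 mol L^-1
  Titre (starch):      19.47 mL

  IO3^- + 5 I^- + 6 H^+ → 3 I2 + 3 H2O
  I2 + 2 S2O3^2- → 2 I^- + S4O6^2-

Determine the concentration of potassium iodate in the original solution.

n(S2O3^2-) = 0.01947 × 0.1799 = 3.503 × 10^-3 mol
n(I2) = n(S2O3^2-)/2 = 1.751 × 10^-3 mol
From the 1:3 ratio, n(IO3^-) in the aliquot = 1/3 × 1.751 × 10^-3 = 5.838 × 10^-4 mol
[IO3^-]_dilute = 5.838 × 10^-4 / 0.02475 = 0.02359 mol/L
[IO3^-]_original = 0.02359 × 250.0/19.63 = 0.3004 mol/L

0.3004 mol/L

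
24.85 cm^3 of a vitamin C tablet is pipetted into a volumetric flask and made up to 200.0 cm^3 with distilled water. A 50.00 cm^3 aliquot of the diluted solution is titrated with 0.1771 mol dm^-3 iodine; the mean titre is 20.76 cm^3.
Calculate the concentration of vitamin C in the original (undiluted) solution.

C6H8O6 + I2 → C6H6O6 + 2 HI
n(I2) = 0.02076 × 0.1771 = 3.677 × 10^-3 mol
n(C6H8O6) in the aliquot = 3.677 × 10^-3 mol (1:1 ratio)
[C6H8O6]_dilute = 3.677 × 10^-3 / 0.05000 = 0.07353 mol/L
Dilution factor = 200.0 / 24.85 = 8.048
[C6H8O6]_stock = 0.07353 × 8.048 = 0.5918 mol/L

0.5918 mol/L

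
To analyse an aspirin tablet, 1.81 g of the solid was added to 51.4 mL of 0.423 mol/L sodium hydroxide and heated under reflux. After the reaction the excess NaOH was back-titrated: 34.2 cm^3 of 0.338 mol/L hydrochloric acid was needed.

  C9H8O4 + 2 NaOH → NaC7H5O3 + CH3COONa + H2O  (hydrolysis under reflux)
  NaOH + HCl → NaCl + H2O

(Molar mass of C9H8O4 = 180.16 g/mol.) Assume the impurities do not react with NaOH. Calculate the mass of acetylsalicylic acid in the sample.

0.917 g

n(NaOH) added = 0.0514 × 0.423 = 0.0217 mol
n(HCl) used in back-titration = 0.0342 × 0.338 = 0.0116 mol
n(NaOH) left over = 0.0116 mol (1:1 ratio)
n(NaOH) consumed by analyte = 0.0217 − 0.0116 = 0.0102 mol
From the 1:2 ratio, n(C9H8O4) = 1/2 × 0.0102 = 5.09 × 10^-3 mol
mass of C9H8O4 = 5.09 × 10^-3 × 180.16 = 0.917 g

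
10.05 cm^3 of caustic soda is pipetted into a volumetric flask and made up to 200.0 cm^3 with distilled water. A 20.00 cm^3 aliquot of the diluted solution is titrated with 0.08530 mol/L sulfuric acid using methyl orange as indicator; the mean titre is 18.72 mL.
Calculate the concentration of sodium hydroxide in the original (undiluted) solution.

3.178 mol/L

2 NaOH + H2SO4 → Na2SO4 + 2 H2O
n(H2SO4) = 0.01872 × 0.08530 = 1.597 × 10^-3 mol
From the 2:1 ratio, n(NaOH) in the aliquot = 2/1 × 1.597 × 10^-3 = 3.194 × 10^-3 mol
[NaOH]_dilute = 3.194 × 10^-3 / 0.02000 = 0.1597 mol/L
Dilution factor = 200.0 / 10.05 = 19.90
[NaOH]_stock = 0.1597 × 19.90 = 3.178 mol/L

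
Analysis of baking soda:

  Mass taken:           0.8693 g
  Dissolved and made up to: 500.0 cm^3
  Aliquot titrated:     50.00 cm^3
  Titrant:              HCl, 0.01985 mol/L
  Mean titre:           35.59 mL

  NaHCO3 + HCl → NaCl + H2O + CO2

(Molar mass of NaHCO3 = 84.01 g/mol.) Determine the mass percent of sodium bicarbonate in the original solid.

68.27 %

n(HCl) per titration = 0.03559 × 0.01985 = 7.065 × 10^-4 mol
n(NaHCO3) in each aliquot = 7.065 × 10^-4 mol (1:1 ratio)
n(NaHCO3) in the whole flask = 7.065 × 10^-4 × 500.0/50.00 = 7.065 × 10^-3 mol
mass of NaHCO3 = 7.065 × 10^-3 × 84.01 = 0.5935 g
% NaHCO3 = 0.5935 / 0.8693 × 100 = 68.27 %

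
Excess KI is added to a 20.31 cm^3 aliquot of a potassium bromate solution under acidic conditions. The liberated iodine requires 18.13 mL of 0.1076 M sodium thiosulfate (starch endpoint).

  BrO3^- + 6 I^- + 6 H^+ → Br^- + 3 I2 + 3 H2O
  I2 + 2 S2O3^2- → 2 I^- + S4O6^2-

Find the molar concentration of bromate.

n(S2O3^2-) = 0.01813 × 0.1076 = 1.951 × 10^-3 mol
n(I2) = n(S2O3^2-)/2 = 9.754 × 10^-4 mol
From the 1:3 ratio, n(BrO3^-) in the aliquot = 1/3 × 9.754 × 10^-4 = 3.251 × 10^-4 mol
[BrO3^-] = 3.251 × 10^-4 / 0.02031 = 0.01601 mol/L

0.01601 M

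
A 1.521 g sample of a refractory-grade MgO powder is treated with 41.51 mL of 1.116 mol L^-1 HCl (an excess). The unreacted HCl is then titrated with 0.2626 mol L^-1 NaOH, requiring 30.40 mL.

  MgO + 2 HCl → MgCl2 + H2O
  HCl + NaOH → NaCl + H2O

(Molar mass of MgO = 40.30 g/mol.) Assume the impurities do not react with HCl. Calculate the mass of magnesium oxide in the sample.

n(HCl) added = 0.04151 × 1.116 = 0.04633 mol
n(NaOH) used in back-titration = 0.03040 × 0.2626 = 7.983 × 10^-3 mol
n(HCl) left over = 7.983 × 10^-3 mol (1:1 ratio)
n(HCl) consumed by analyte = 0.04633 − 7.983 × 10^-3 = 0.03834 mol
From the 1:2 ratio, n(MgO) = 1/2 × 0.03834 = 0.01917 mol
mass of MgO = 0.01917 × 40.30 = 0.7726 g

0.7726 g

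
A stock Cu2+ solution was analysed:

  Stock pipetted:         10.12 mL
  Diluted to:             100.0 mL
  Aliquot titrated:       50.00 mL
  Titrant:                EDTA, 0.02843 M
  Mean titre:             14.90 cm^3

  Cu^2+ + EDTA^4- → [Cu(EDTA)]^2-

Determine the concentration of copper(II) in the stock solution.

n(EDTA) = 0.01490 × 0.02843 = 4.236 × 10^-4 mol
n(Cu2+) in the aliquot = 4.236 × 10^-4 mol (1:1 ratio)
[Cu2+]_dilute = 4.236 × 10^-4 / 0.05000 = 0.008472 mol/L
Dilution factor = 100.0 / 10.12 = 9.881
[Cu2+]_stock = 0.008472 × 9.881 = 0.08372 mol/L

0.08372 M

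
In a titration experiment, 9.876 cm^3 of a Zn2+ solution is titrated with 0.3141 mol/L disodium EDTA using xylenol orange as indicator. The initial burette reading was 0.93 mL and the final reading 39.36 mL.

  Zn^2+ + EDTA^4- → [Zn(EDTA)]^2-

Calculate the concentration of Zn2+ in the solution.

1.222 mol/L

n(EDTA) = 0.03843 L × 0.3141 mol/L = 0.01207 mol
n(Zn2+) = 0.01207 mol (1:1 mole ratio)
[Zn2+] = 0.01207 mol / 0.009876 L = 1.222 mol/L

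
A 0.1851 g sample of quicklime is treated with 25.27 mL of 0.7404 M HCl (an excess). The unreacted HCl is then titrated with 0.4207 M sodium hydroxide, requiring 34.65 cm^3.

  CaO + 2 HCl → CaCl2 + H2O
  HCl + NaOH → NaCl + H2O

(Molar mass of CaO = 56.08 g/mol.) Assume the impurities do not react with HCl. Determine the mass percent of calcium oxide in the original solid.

62.60 %

n(HCl) added = 0.02527 × 0.7404 = 0.01871 mol
n(NaOH) used in back-titration = 0.03465 × 0.4207 = 0.01458 mol
n(HCl) left over = 0.01458 mol (1:1 ratio)
n(HCl) consumed by analyte = 0.01871 − 0.01458 = 4.133 × 10^-3 mol
From the 1:2 ratio, n(CaO) = 1/2 × 4.133 × 10^-3 = 2.066 × 10^-3 mol
mass of CaO = 2.066 × 10^-3 × 56.08 = 0.1159 g
% CaO = 0.1159 / 0.1851 × 100 = 62.60 %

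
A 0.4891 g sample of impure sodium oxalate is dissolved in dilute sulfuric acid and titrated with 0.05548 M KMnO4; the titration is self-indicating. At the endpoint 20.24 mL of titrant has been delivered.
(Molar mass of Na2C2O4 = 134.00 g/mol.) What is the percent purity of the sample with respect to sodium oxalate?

76.91 %

2 MnO4^- + 5 C2O4^2- + 16 H^+ → 2 Mn^2+ + 10 CO2 + 8 H2O
n(KMnO4) = 0.02024 L × 0.05548 mol/L = 1.123 × 10^-3 mol
From the 5:2 ratio, n(Na2C2O4) = 5/2 × 1.123 × 10^-3 = 2.807 × 10^-3 mol
mass of Na2C2O4 = 2.807 × 10^-3 × 134.00 g/mol = 0.3762 g
% Na2C2O4 = 0.3762 / 0.4891 × 100 = 76.91 %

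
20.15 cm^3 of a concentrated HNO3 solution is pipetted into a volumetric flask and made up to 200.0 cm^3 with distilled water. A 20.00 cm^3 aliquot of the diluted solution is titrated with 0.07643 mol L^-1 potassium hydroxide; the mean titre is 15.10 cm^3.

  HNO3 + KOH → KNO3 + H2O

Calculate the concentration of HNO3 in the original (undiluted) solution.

0.5728 mol/L

n(KOH) = 0.01510 × 0.07643 = 1.154 × 10^-3 mol
n(HNO3) in the aliquot = 1.154 × 10^-3 mol (1:1 ratio)
[HNO3]_dilute = 1.154 × 10^-3 / 0.02000 = 0.05770 mol/L
Dilution factor = 200.0 / 20.15 = 9.926
[HNO3]_stock = 0.05770 × 9.926 = 0.5728 mol/L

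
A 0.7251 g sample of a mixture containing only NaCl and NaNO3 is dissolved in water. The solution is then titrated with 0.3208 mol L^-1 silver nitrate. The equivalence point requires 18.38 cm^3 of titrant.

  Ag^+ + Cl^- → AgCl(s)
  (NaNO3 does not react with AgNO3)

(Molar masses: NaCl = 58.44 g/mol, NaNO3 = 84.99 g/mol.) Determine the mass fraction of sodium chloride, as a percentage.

n(AgNO3) = 0.01838 × 0.3208 = 5.896 × 10^-3 mol
Let x = n(NaCl), y = n(NaNO3).
Titrant: 1x = 5.896 × 10^-3;  mass: 58.44x + 84.99y = 0.7251
Solving, x = 5.896 × 10^-3 mol, y = 4.477 × 10^-3 mol
mass of NaCl = 5.896 × 10^-3 × 58.44 = 0.3446 g
% NaCl = 0.3446 / 0.7251 × 100 = 47.52 %

47.52 %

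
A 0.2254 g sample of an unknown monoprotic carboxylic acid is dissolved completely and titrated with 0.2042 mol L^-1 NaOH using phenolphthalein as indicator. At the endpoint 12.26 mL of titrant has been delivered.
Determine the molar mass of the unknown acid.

90.03 g/mol

n(NaOH) = 0.01226 L × 0.2042 mol/L = 2.503 × 10^-3 mol
n(HA) = 2.503 × 10^-3 mol (1:1 ratio)
M = m / n = 0.2254 g / 2.503 × 10^-3 mol = 90.03 g/mol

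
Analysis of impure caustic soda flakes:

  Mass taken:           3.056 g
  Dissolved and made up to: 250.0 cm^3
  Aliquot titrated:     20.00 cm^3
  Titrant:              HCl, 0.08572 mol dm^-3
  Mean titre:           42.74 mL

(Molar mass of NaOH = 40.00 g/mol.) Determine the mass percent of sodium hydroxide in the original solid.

NaOH + HCl → NaCl + H2O
n(HCl) per titration = 0.04274 × 0.08572 = 3.664 × 10^-3 mol
n(NaOH) in each aliquot = 3.664 × 10^-3 mol (1:1 ratio)
n(NaOH) in the whole flask = 3.664 × 10^-3 × 250.0/20.00 = 0.04580 mol
mass of NaOH = 0.04580 × 40.00 = 1.832 g
% NaOH = 1.832 / 3.056 × 100 = 59.94 %

59.94 %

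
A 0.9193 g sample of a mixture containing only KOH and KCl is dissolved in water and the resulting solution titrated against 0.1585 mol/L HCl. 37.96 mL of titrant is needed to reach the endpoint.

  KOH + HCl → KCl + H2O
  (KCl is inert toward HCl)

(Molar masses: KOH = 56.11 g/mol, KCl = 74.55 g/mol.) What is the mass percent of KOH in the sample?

36.72 %

n(HCl) = 0.03796 × 0.1585 = 6.017 × 10^-3 mol
Let x = n(KOH), y = n(KCl).
Titrant: 1x = 6.017 × 10^-3;  mass: 56.11x + 74.55y = 0.9193
Solving, x = 6.017 × 10^-3 mol, y = 7.803 × 10^-3 mol
mass of KOH = 6.017 × 10^-3 × 56.11 = 0.3376 g
% KOH = 0.3376 / 0.9193 × 100 = 36.72 %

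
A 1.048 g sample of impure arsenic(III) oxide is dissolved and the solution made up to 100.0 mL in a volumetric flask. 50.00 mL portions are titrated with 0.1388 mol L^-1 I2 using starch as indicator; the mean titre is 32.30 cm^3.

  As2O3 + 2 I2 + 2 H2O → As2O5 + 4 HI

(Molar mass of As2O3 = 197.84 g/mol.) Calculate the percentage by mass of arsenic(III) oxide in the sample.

n(I2) per titration = 0.03230 × 0.1388 = 4.483 × 10^-3 mol
From the 1:2 ratio, n(As2O3) in each aliquot = 1/2 × 4.483 × 10^-3 = 2.242 × 10^-3 mol
n(As2O3) in the whole flask = 2.242 × 10^-3 × 100.0/50.00 = 4.483 × 10^-3 mol
mass of As2O3 = 4.483 × 10^-3 × 197.84 = 0.8870 g
% As2O3 = 0.8870 / 1.048 × 100 = 84.63 %

84.63 %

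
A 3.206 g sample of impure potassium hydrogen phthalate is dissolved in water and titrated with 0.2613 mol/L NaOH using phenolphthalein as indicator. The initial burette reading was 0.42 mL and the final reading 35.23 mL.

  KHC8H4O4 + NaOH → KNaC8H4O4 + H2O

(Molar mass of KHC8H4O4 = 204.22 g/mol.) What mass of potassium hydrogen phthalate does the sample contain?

n(NaOH) = 0.03481 L × 0.2613 mol/L = 9.096 × 10^-3 mol
n(KHC8H4O4) = 9.096 × 10^-3 mol (1:1 ratio)
mass of KHC8H4O4 = 9.096 × 10^-3 × 204.22 g/mol = 1.858 g

1.858 g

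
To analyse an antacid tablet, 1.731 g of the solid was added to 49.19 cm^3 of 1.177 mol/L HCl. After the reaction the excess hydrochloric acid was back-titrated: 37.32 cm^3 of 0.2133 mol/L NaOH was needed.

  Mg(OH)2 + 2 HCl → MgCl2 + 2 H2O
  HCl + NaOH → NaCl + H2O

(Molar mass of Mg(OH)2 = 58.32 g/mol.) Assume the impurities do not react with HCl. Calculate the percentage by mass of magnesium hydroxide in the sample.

n(HCl) added = 0.04919 × 1.177 = 0.05790 mol
n(NaOH) used in back-titration = 0.03732 × 0.2133 = 7.960 × 10^-3 mol
n(HCl) left over = 7.960 × 10^-3 mol (1:1 ratio)
n(HCl) consumed by analyte = 0.05790 − 7.960 × 10^-3 = 0.04994 mol
From the 1:2 ratio, n(Mg(OH)2) = 1/2 × 0.04994 = 0.02497 mol
mass of Mg(OH)2 = 0.02497 × 58.32 = 1.456 g
% Mg(OH)2 = 1.456 / 1.731 × 100 = 84.12 %

84.12 %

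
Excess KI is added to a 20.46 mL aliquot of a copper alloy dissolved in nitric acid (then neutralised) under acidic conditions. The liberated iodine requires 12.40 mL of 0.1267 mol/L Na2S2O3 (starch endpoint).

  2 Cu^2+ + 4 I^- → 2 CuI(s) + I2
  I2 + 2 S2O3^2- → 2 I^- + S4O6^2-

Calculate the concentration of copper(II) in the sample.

0.07679 mol/L

n(S2O3^2-) = 0.01240 × 0.1267 = 1.571 × 10^-3 mol
n(I2) = n(S2O3^2-)/2 = 7.855 × 10^-4 mol
From the 2:1 ratio, n(Cu2+) in the aliquot = 2/1 × 7.855 × 10^-4 = 1.571 × 10^-3 mol
[Cu2+] = 1.571 × 10^-3 / 0.02046 = 0.07679 mol/L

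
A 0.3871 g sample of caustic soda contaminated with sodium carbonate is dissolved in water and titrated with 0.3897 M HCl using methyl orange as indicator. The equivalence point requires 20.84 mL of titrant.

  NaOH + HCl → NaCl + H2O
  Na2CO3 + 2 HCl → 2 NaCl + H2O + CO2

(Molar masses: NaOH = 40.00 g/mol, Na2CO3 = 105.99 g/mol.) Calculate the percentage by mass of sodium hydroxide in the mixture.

34.42 %

n(HCl) = 0.02084 × 0.3897 = 8.121 × 10^-3 mol
Let x = n(NaOH), y = n(Na2CO3).
Titrant: 1x + 2y = 8.121 × 10^-3;  mass: 40.00x + 105.99y = 0.3871
Solving, x = 3.331 × 10^-3 mol, y = 2.395 × 10^-3 mol
mass of NaOH = 3.331 × 10^-3 × 40.00 = 0.1333 g
% NaOH = 0.1333 / 0.3871 × 100 = 34.42 %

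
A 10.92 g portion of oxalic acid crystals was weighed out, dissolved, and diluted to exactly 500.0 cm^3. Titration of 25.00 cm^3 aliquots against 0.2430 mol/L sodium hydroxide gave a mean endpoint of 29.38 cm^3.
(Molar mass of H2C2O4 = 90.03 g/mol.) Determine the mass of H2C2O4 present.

H2C2O4 + 2 NaOH → Na2C2O4 + 2 H2O
n(NaOH) per titration = 0.02938 × 0.2430 = 7.139 × 10^-3 mol
From the 1:2 ratio, n(H2C2O4) in each aliquot = 1/2 × 7.139 × 10^-3 = 3.570 × 10^-3 mol
n(H2C2O4) in the whole flask = 3.570 × 10^-3 × 500.0/25.00 = 0.07139 mol
mass of H2C2O4 = 0.07139 × 90.03 = 6.428 g

6.428 g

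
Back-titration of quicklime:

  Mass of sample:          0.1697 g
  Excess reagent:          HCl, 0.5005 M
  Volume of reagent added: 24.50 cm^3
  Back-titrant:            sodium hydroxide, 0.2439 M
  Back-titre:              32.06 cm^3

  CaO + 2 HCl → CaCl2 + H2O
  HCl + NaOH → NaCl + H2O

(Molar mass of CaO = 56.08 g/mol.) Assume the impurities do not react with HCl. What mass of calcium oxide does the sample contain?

0.1246 g

n(HCl) added = 0.02450 × 0.5005 = 0.01226 mol
n(NaOH) used in back-titration = 0.03206 × 0.2439 = 7.819 × 10^-3 mol
n(HCl) left over = 7.819 × 10^-3 mol (1:1 ratio)
n(HCl) consumed by analyte = 0.01226 − 7.819 × 10^-3 = 4.443 × 10^-3 mol
From the 1:2 ratio, n(CaO) = 1/2 × 4.443 × 10^-3 = 2.221 × 10^-3 mol
mass of CaO = 2.221 × 10^-3 × 56.08 = 0.1246 g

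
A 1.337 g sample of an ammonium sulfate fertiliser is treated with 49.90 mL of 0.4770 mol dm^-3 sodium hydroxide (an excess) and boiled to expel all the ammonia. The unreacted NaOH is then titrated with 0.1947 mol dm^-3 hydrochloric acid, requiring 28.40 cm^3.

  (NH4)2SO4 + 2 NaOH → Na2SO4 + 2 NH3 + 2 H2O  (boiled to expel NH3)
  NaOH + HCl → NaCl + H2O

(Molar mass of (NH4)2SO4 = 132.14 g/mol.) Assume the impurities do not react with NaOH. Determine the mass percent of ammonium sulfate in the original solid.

n(NaOH) added = 0.04990 × 0.4770 = 0.02380 mol
n(HCl) used in back-titration = 0.02840 × 0.1947 = 5.529 × 10^-3 mol
n(NaOH) left over = 5.529 × 10^-3 mol (1:1 ratio)
n(NaOH) consumed by analyte = 0.02380 − 5.529 × 10^-3 = 0.01827 mol
From the 1:2 ratio, n((NH4)2SO4) = 1/2 × 0.01827 = 9.136 × 10^-3 mol
mass of (NH4)2SO4 = 9.136 × 10^-3 × 132.14 = 1.207 g
% (NH4)2SO4 = 1.207 / 1.337 × 100 = 90.30 %

90.30 %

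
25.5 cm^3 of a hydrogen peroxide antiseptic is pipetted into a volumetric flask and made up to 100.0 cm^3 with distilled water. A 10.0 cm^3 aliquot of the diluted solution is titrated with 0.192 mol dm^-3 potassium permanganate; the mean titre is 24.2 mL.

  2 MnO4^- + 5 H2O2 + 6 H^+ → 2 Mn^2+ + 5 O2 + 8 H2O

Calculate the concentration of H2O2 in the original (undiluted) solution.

4.56 mol/L

n(KMnO4) = 0.0242 × 0.192 = 4.65 × 10^-3 mol
From the 5:2 ratio, n(H2O2) in the aliquot = 5/2 × 4.65 × 10^-3 = 0.0116 mol
[H2O2]_dilute = 0.0116 / 0.0100 = 1.16 mol/L
Dilution factor = 100.0 / 25.5 = 3.922
[H2O2]_stock = 1.16 × 3.922 = 4.56 mol/L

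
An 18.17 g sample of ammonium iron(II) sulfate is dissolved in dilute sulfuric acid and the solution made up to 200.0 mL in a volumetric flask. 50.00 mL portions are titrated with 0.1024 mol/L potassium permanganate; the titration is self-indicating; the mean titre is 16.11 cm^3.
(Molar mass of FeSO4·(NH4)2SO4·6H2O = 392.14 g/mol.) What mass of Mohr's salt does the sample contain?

12.94 g

MnO4^- + 5 Fe^2+ + 8 H^+ → Mn^2+ + 5 Fe^3+ + 4 H2O
n(KMnO4) per titration = 0.01611 × 0.1024 = 1.650 × 10^-3 mol
From the 5:1 ratio, n(FeSO4·(NH4)2SO4·6H2O) in each aliquot = 5/1 × 1.650 × 10^-3 = 8.248 × 10^-3 mol
n(FeSO4·(NH4)2SO4·6H2O) in the whole flask = 8.248 × 10^-3 × 200.0/50.00 = 0.03299 mol
mass of FeSO4·(NH4)2SO4·6H2O = 0.03299 × 392.14 = 12.94 g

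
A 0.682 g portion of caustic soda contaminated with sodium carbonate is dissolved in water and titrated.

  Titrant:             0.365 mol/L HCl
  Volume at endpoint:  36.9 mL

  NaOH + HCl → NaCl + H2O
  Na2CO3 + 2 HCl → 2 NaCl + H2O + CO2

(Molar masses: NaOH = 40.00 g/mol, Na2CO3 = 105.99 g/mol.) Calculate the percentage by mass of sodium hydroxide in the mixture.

14.3 %

n(HCl) = 0.0369 × 0.365 = 0.0135 mol
Let x = n(NaOH), y = n(Na2CO3).
Titrant: 1x + 2y = 0.0135;  mass: 40.00x + 105.99y = 0.682
Solving, x = 2.44 × 10^-3 mol, y = 5.51 × 10^-3 mol
mass of NaOH = 2.44 × 10^-3 × 40.00 = 0.0978 g
% NaOH = 0.0978 / 0.682 × 100 = 14.3 %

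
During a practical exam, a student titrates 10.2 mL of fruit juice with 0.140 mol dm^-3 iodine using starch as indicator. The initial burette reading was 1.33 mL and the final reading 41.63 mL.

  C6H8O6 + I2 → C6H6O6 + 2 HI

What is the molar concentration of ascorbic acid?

0.553 mol/L

n(I2) = 0.0403 L × 0.140 mol/L = 5.64 × 10^-3 mol
n(C6H8O6) = 5.64 × 10^-3 mol (1:1 mole ratio)
[C6H8O6] = 5.64 × 10^-3 mol / 0.0102 L = 0.553 mol/L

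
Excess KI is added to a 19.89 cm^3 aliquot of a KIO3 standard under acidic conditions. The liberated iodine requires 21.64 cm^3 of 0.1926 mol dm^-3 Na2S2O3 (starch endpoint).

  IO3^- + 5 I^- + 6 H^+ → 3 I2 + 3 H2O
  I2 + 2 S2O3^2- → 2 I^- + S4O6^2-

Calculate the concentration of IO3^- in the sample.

0.03492 mol/L

n(S2O3^2-) = 0.02164 × 0.1926 = 4.168 × 10^-3 mol
n(I2) = n(S2O3^2-)/2 = 2.084 × 10^-3 mol
From the 1:3 ratio, n(IO3^-) in the aliquot = 1/3 × 2.084 × 10^-3 = 6.946 × 10^-4 mol
[IO3^-] = 6.946 × 10^-4 / 0.01989 = 0.03492 mol/L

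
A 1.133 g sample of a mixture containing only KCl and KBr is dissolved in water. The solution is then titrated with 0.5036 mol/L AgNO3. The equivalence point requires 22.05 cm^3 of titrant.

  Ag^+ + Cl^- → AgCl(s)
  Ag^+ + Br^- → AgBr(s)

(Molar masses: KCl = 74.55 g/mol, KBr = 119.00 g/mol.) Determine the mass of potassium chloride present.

n(AgNO3) = 0.02205 × 0.5036 = 0.01110 mol
Let x = n(KCl), y = n(KBr).
Titrant: 1x + 1y = 0.01110;  mass: 74.55x + 119.00y = 1.133
Solving, x = 4.239 × 10^-3 mol, y = 6.865 × 10^-3 mol
mass of KCl = 4.239 × 10^-3 × 74.55 = 0.3160 g

0.3160 g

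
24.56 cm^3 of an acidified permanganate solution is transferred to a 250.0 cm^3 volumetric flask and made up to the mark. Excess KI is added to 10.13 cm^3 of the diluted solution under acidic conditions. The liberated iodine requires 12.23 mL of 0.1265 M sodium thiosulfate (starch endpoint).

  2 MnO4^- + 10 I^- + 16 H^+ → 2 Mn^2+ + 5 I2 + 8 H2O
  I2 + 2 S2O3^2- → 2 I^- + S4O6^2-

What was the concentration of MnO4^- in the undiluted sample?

n(S2O3^2-) = 0.01223 × 0.1265 = 1.547 × 10^-3 mol
n(I2) = n(S2O3^2-)/2 = 7.735 × 10^-4 mol
From the 2:5 ratio, n(MnO4^-) in the aliquot = 2/5 × 7.735 × 10^-4 = 3.094 × 10^-4 mol
[MnO4^-]_dilute = 3.094 × 10^-4 / 0.01013 = 0.03054 mol/L
[MnO4^-]_original = 0.03054 × 250.0/24.56 = 0.3109 mol/L

0.3109 M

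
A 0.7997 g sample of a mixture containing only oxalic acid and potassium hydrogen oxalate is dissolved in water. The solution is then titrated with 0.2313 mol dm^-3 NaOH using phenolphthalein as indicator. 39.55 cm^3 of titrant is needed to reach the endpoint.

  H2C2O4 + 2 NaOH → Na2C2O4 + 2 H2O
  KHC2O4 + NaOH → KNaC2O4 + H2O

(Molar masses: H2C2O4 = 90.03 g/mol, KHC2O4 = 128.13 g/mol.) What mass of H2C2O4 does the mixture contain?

0.2017 g

n(NaOH) = 0.03955 × 0.2313 = 9.148 × 10^-3 mol
Let x = n(H2C2O4), y = n(KHC2O4).
Titrant: 2x + 1y = 9.148 × 10^-3;  mass: 90.03x + 128.13y = 0.7997
Solving, x = 2.240 × 10^-3 mol, y = 4.667 × 10^-3 mol
mass of H2C2O4 = 2.240 × 10^-3 × 90.03 = 0.2017 g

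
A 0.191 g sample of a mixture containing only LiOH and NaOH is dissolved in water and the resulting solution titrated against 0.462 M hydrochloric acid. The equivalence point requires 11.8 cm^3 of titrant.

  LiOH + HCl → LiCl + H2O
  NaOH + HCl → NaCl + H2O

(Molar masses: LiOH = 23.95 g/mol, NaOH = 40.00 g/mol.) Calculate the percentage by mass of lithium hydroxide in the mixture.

n(HCl) = 0.0118 × 0.462 = 5.45 × 10^-3 mol
Let x = n(LiOH), y = n(NaOH).
Titrant: 1x + 1y = 5.45 × 10^-3;  mass: 23.95x + 40.00y = 0.191
Solving, x = 1.69 × 10^-3 mol, y = 3.77 × 10^-3 mol
mass of LiOH = 1.69 × 10^-3 × 23.95 = 0.0404 g
% LiOH = 0.0404 / 0.191 × 100 = 21.1 %

21.1 %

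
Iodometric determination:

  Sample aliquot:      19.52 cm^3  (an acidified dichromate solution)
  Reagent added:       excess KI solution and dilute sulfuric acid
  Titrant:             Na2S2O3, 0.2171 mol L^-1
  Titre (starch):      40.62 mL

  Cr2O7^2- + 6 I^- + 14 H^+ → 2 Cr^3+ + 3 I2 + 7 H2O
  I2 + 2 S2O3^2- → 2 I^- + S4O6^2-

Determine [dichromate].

n(S2O3^2-) = 0.04062 × 0.2171 = 8.819 × 10^-3 mol
n(I2) = n(S2O3^2-)/2 = 4.409 × 10^-3 mol
From the 1:3 ratio, n(Cr2O7^2-) in the aliquot = 1/3 × 4.409 × 10^-3 = 1.470 × 10^-3 mol
[Cr2O7^2-] = 1.470 × 10^-3 / 0.01952 = 0.07530 mol/L

0.07530 mol/L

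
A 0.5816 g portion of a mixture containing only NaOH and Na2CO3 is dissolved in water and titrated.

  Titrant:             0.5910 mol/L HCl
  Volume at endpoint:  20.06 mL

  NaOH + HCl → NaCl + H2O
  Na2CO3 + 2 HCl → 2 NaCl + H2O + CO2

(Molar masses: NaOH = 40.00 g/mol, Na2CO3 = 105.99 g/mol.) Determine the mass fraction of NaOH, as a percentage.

n(HCl) = 0.02006 × 0.5910 = 0.01186 mol
Let x = n(NaOH), y = n(Na2CO3).
Titrant: 1x + 2y = 0.01186;  mass: 40.00x + 105.99y = 0.5816
Solving, x = 3.592 × 10^-3 mol, y = 4.132 × 10^-3 mol
mass of NaOH = 3.592 × 10^-3 × 40.00 = 0.1437 g
% NaOH = 0.1437 / 0.5816 × 100 = 24.71 %

24.71 %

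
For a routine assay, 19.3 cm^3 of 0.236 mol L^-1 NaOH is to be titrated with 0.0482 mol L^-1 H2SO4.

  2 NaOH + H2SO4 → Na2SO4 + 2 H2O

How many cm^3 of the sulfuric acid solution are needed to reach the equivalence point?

n(NaOH) = 0.0193 L × 0.236 mol/L = 4.55 × 10^-3 mol
From the 1:2 stoichiometry, n(H2SO4) = 1/2 × 4.55 × 10^-3 = 2.28 × 10^-3 mol
V(H2SO4) = 2.28 × 10^-3 mol / 0.0482 mol/L = 0.0472 L = 47.2 mL

47.2 mL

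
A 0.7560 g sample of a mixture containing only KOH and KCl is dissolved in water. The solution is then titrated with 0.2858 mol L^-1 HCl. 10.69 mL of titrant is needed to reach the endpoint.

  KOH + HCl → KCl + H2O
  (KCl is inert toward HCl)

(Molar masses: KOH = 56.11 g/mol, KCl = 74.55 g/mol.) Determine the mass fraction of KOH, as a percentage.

22.68 %

n(HCl) = 0.01069 × 0.2858 = 3.055 × 10^-3 mol
Let x = n(KOH), y = n(KCl).
Titrant: 1x = 3.055 × 10^-3;  mass: 56.11x + 74.55y = 0.7560
Solving, x = 3.055 × 10^-3 mol, y = 7.841 × 10^-3 mol
mass of KOH = 3.055 × 10^-3 × 56.11 = 0.1714 g
% KOH = 0.1714 / 0.7560 × 100 = 22.68 %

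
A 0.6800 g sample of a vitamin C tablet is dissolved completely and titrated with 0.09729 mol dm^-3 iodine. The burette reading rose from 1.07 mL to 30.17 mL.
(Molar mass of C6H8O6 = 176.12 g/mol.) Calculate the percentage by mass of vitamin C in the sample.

73.33 %

C6H8O6 + I2 → C6H6O6 + 2 HI
n(I2) = 0.02910 L × 0.09729 mol/L = 2.831 × 10^-3 mol
n(C6H8O6) = 2.831 × 10^-3 mol (1:1 ratio)
mass of C6H8O6 = 2.831 × 10^-3 × 176.12 g/mol = 0.4986 g
% C6H8O6 = 0.4986 / 0.6800 × 100 = 73.33 %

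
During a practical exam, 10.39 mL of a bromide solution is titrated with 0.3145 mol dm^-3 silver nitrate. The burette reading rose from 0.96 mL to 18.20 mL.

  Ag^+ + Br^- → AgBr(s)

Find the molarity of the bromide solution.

0.5218 mol/L

n(AgNO3) = 0.01724 L × 0.3145 mol/L = 5.422 × 10^-3 mol
n(Br-) = 5.422 × 10^-3 mol (1:1 mole ratio)
[Br-] = 5.422 × 10^-3 mol / 0.01039 L = 0.5218 mol/L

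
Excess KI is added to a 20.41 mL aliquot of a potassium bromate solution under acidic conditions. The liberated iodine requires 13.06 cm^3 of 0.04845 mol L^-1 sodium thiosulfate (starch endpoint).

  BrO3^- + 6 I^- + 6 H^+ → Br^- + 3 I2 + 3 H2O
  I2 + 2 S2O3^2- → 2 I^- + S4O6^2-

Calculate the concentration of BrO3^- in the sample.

n(S2O3^2-) = 0.01306 × 0.04845 = 6.328 × 10^-4 mol
n(I2) = n(S2O3^2-)/2 = 3.164 × 10^-4 mol
From the 1:3 ratio, n(BrO3^-) in the aliquot = 1/3 × 3.164 × 10^-4 = 1.055 × 10^-4 mol
[BrO3^-] = 1.055 × 10^-4 / 0.02041 = 0.005167 mol/L

0.005167 mol/L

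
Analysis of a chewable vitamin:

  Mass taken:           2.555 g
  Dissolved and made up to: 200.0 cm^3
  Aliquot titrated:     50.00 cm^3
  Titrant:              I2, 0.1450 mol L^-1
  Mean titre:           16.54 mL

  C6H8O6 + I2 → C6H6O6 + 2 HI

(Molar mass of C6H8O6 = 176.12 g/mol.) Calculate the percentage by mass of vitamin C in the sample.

66.13 %

n(I2) per titration = 0.01654 × 0.1450 = 2.398 × 10^-3 mol
n(C6H8O6) in each aliquot = 2.398 × 10^-3 mol (1:1 ratio)
n(C6H8O6) in the whole flask = 2.398 × 10^-3 × 200.0/50.00 = 9.593 × 10^-3 mol
mass of C6H8O6 = 9.593 × 10^-3 × 176.12 = 1.690 g
% C6H8O6 = 1.690 / 2.555 × 100 = 66.13 %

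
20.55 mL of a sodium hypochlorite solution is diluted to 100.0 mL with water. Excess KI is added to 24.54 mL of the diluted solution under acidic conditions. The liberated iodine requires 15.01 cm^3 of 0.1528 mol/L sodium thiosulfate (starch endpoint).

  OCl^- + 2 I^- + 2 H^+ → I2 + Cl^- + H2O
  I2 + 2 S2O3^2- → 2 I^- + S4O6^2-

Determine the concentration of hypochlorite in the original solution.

0.2274 mol/L

n(S2O3^2-) = 0.01501 × 0.1528 = 2.294 × 10^-3 mol
n(I2) = n(S2O3^2-)/2 = 1.147 × 10^-3 mol
n(OCl^-) in the aliquot = 1.147 × 10^-3 mol (1:1 ratio)
[OCl^-]_dilute = 1.147 × 10^-3 / 0.02454 = 0.04673 mol/L
[OCl^-]_original = 0.04673 × 100.0/20.55 = 0.2274 mol/L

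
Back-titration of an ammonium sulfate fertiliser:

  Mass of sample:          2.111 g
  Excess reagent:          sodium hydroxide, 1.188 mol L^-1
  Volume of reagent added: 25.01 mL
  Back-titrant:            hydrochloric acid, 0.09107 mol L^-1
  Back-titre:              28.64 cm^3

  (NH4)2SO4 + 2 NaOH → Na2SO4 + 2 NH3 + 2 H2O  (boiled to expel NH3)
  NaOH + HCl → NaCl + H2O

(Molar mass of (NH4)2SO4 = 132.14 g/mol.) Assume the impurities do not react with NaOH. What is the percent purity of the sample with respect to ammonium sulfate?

84.83 %

n(NaOH) added = 0.02501 × 1.188 = 0.02971 mol
n(HCl) used in back-titration = 0.02864 × 0.09107 = 2.608 × 10^-3 mol
n(NaOH) left over = 2.608 × 10^-3 mol (1:1 ratio)
n(NaOH) consumed by analyte = 0.02971 − 2.608 × 10^-3 = 0.02710 mol
From the 1:2 ratio, n((NH4)2SO4) = 1/2 × 0.02710 = 0.01355 mol
mass of (NH4)2SO4 = 0.01355 × 132.14 = 1.791 g
% (NH4)2SO4 = 1.791 / 2.111 × 100 = 84.83 %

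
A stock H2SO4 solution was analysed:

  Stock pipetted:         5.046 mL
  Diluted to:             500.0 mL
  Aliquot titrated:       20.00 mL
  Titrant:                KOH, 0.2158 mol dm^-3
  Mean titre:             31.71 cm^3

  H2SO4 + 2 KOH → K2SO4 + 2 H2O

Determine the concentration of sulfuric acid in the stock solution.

n(KOH) = 0.03171 × 0.2158 = 6.843 × 10^-3 mol
From the 1:2 ratio, n(H2SO4) in the aliquot = 1/2 × 6.843 × 10^-3 = 3.422 × 10^-3 mol
[H2SO4]_dilute = 3.422 × 10^-3 / 0.02000 = 0.1711 mol/L
Dilution factor = 500.0 / 5.046 = 99.09
[H2SO4]_stock = 0.1711 × 99.09 = 16.95 mol/L

16.95 mol/L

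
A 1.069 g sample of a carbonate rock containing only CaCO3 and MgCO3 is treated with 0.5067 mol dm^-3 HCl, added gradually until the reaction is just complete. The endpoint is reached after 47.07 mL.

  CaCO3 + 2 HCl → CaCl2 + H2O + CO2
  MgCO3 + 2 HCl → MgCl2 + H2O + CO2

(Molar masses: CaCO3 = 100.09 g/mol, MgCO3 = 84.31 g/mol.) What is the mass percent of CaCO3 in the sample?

n(HCl) = 0.04707 × 0.5067 = 0.02385 mol
Let x = n(CaCO3), y = n(MgCO3).
Titrant: 2x + 2y = 0.02385;  mass: 100.09x + 84.31y = 1.069
Solving, x = 4.030 × 10^-3 mol, y = 7.896 × 10^-3 mol
mass of CaCO3 = 4.030 × 10^-3 × 100.09 = 0.4033 g
% CaCO3 = 0.4033 / 1.069 × 100 = 37.73 %

37.73 %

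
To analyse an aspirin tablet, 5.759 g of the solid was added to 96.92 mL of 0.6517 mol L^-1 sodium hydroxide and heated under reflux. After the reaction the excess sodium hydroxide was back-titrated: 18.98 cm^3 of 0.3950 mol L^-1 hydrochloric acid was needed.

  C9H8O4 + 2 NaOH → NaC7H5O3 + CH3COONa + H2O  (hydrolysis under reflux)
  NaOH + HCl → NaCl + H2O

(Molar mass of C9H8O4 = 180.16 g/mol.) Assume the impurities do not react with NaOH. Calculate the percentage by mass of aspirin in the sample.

n(NaOH) added = 0.09692 × 0.6517 = 0.06316 mol
n(HCl) used in back-titration = 0.01898 × 0.3950 = 7.497 × 10^-3 mol
n(NaOH) left over = 7.497 × 10^-3 mol (1:1 ratio)
n(NaOH) consumed by analyte = 0.06316 − 7.497 × 10^-3 = 0.05567 mol
From the 1:2 ratio, n(C9H8O4) = 1/2 × 0.05567 = 0.02783 mol
mass of C9H8O4 = 0.02783 × 180.16 = 5.014 g
% C9H8O4 = 5.014 / 5.759 × 100 = 87.07 %

87.07 %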